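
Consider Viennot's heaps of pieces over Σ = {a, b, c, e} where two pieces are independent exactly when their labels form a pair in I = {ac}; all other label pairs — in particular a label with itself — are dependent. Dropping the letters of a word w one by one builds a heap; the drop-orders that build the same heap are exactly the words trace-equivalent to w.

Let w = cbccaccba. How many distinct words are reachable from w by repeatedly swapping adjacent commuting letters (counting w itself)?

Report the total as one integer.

drop 0:c onto floor
drop 1:b onto {0:c}
drop 2:c onto {1:b}
drop 3:c onto {2:c}
drop 4:a onto {1:b}
drop 5:c onto {3:c}
drop 6:c onto {5:c}
drop 7:b onto {4:a, 6:c}
drop 8:a onto {7:b}
ground layer = {0:c}
drop-orders for the pieces not yet dropped (sum over which currently-grounded one goes next):
  1 to go: {8} 1
  2 to go: {7,8} 1
  3 to go: {4,7,8} 1  {6,7,8} 1
  4 to go: {4,6,7,8} 2  {5,6,7,8} 1
  5 to go: {3,5,6,7,8} 1  {4,5,6,7,8} 3
  6 to go: {2,3,5,6,7,8} 1  {3,4,5,6,7,8} 4
  7 to go: {2,3,4,5,6,7,8} 5
  if 0:c drops first: 5 orders

5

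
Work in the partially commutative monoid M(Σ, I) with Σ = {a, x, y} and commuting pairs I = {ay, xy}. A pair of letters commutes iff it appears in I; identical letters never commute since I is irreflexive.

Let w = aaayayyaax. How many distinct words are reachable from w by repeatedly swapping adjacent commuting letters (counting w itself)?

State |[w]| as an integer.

0(a) covers ∅
1(a) covers 0:a
2(a) covers 1:a
3(y) covers ∅
4(a) covers 2:a
5(y) covers 3:y
6(y) covers 5:y
7(a) covers 4:a
8(a) covers 7:a
9(x) covers 8:a
floor of heap: 0:a, 3:y
completions by unplaced set U, small U first (add the entries for U minus each lowest piece of U):
  |U|=1: {6}:1  {9}:1
  |U|=2: {5,6}:1  {6,9}:2  {8,9}:1
  |U|=3: {3,5,6}:1  {5,6,9}:3  {6,8,9}:3  {7,8,9}:1
  |U|=4: {3,5,6,9}:4  {4,7,8,9}:1  {5,6,8,9}:6  {6,7,8,9}:4
  |U|=5: {2,4,7,8,9}:1  {3,5,6,8,9}:10  {4,6,7,8,9}:5  {5,6,7,8,9}:10
  |U|=6: {1,2,4,7,8,9}:1  {2,4,6,7,8,9}:6  {3,5,6,7,8,9}:20  {4,5,6,7,8,9}:15
  |U|=7: {0,1,2,4,7,8,9}:1  {1,2,4,6,7,8,9}:7  {2,4,5,6,7,8,9}:21  {3,4,5,6,7,8,9}:35
  |U|=8: {0,1,2,4,6,7,8,9}:8  {1,2,4,5,6,7,8,9}:28  {2,3,4,5,6,7,8,9}:56
  start at 0(a): 84
  start at 3(y): 36
sum over floor = 120

120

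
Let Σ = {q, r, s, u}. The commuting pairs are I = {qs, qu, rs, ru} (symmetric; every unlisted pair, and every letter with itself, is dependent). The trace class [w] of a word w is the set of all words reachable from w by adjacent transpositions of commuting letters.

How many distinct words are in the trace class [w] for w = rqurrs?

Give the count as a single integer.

piece 0:r — minimal
piece 1:q rests on {0:r}
piece 2:u — minimal
piece 3:r rests on {1:q}
piece 4:r rests on {3:r}
piece 5:s rests on {2:u}
minimal pieces: {0:r, 2:u}
ways to finish when only these pieces remain (= sum over removing one remaining piece with nothing left below it):
  1 left: {4}→1  {5}→1
  2 left: {2,5}→1  {3,4}→1  {4,5}→2
  3 left: {1,3,4}→1  {2,4,5}→3  {3,4,5}→3
  4 left: {0,1,3,4}→1  {1,3,4,5}→4  {2,3,4,5}→6
  placing 0:r first → 10 extensions
  placing 2:u first → 5 extensions
total linear extensions = 15

15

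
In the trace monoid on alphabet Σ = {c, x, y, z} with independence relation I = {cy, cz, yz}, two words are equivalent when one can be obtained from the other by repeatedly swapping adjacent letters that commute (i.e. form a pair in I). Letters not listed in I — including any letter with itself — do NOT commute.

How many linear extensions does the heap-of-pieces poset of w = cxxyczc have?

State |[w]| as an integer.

12

piece 0:c — minimal
piece 1:x rests on {0:c}
piece 2:x rests on {1:x}
piece 3:y rests on {2:x}
piece 4:c rests on {2:x}
piece 5:z rests on {2:x}
piece 6:c rests on {4:c}
minimal pieces: {0:c}
ways to finish when only these pieces remain (= sum over removing one remaining piece with nothing left below it):
  1 left: {3}→1  {5}→1  {6}→1
  2 left: {3,5}→2  {3,6}→2  {4,6}→1  {5,6}→2
  3 left: {3,4,6}→3  {3,5,6}→6  {4,5,6}→3
  4 left: {3,4,5,6}→12
  5 left: {2,3,4,5,6}→12
  placing 0:c first → 12 extensions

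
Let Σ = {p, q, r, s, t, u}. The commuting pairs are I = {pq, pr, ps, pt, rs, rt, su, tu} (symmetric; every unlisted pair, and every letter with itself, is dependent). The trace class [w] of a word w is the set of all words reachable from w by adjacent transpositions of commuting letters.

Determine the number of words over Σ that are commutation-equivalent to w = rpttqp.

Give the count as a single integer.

45

piece 0:r — minimal
piece 1:p — minimal
piece 2:t — minimal
piece 3:t rests on {2:t}
piece 4:q rests on {0:r, 3:t}
piece 5:p rests on {1:p}
minimal pieces: {0:r, 1:p, 2:t}
ways to finish when only these pieces remain (= sum over removing one remaining piece with nothing left below it):
  1 left: {4}→1  {5}→1
  2 left: {0,4}→1  {1,5}→1  {3,4}→1  {4,5}→2
  3 left: {0,3,4}→2  {0,4,5}→3  {1,4,5}→3  {2,3,4}→1  {3,4,5}→3
  4 left: {0,1,4,5}→6  {0,2,3,4}→3  {0,3,4,5}→8  {1,3,4,5}→6  {2,3,4,5}→4
  placing 0:r first → 10 extensions
  placing 1:p first → 15 extensions
  placing 2:t first → 20 extensions
total linear extensions = 45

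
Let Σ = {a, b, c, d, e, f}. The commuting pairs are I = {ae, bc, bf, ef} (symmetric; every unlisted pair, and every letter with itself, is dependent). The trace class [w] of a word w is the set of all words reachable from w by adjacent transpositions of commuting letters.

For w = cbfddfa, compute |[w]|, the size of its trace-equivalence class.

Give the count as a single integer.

piece 0:c — minimal
piece 1:b — minimal
piece 2:f rests on {0:c}
piece 3:d rests on {1:b, 2:f}
piece 4:d rests on {3:d}
piece 5:f rests on {4:d}
piece 6:a rests on {5:f}
minimal pieces: {0:c, 1:b}
ways to finish when only these pieces remain (= sum over removing one remaining piece with nothing left below it):
  1 left: {6}→1
  2 left: {5,6}→1
  3 left: {4,5,6}→1
  4 left: {3,4,5,6}→1
  5 left: {1,3,4,5,6}→1  {2,3,4,5,6}→1
  placing 0:c first → 2 extensions
  placing 1:b first → 1 extensions
total linear extensions = 3

3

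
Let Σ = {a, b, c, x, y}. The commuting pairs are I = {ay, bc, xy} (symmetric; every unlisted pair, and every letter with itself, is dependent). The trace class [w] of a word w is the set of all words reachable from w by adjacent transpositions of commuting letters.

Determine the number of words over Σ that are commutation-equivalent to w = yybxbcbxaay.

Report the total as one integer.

piece 0:y — minimal
piece 1:y rests on {0:y}
piece 2:b rests on {1:y}
piece 3:x rests on {2:b}
piece 4:b rests on {3:x}
piece 5:c rests on {3:x}
piece 6:b rests on {4:b}
piece 7:x rests on {5:c, 6:b}
piece 8:a rests on {7:x}
piece 9:a rests on {8:a}
piece 10:y rests on {5:c, 6:b}
minimal pieces: {0:y}
ways to finish when only these pieces remain (= sum over removing one remaining piece with nothing left below it):
  1 left: {9}→1  {10}→1
  2 left: {8,9}→1  {9,10}→2
  3 left: {7,8,9}→1  {8,9,10}→3
  4 left: {7,8,9,10}→4
  5 left: {5,7,8,9,10}→4  {6,7,8,9,10}→4
  6 left: {4,6,7,8,9,10}→4  {5,6,7,8,9,10}→8
  7 left: {4,5,6,7,8,9,10}→12
  8 left: {3,4,5,6,7,8,9,10}→12
  9 left: {2,3,4,5,6,7,8,9,10}→12
  placing 0:y first → 12 extensions

12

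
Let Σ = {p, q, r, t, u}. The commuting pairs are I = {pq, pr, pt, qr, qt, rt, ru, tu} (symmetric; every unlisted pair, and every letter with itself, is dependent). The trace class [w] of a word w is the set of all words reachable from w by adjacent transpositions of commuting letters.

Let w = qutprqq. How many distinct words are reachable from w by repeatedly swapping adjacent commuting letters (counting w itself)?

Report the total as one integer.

drop 0:q onto floor
drop 1:u onto {0:q}
drop 2:t onto floor
drop 3:p onto {1:u}
drop 4:r onto floor
drop 5:q onto {1:u}
drop 6:q onto {5:q}
ground layer = {0:q, 2:t, 4:r}
drop-orders for the pieces not yet dropped (sum over which currently-grounded one goes next):
  1 to go: {2} 1  {3} 1  {4} 1  {6} 1
  2 to go: {2,3} 2  {2,4} 2  {2,6} 2  {3,4} 2  {3,6} 2  {4,6} 2  {5,6} 1
  3 to go: {2,3,4} 6  {2,3,6} 6  {2,4,6} 6  {2,5,6} 3  {3,4,6} 6  {3,5,6} 3  {4,5,6} 3
  4 to go: {1,3,5,6} 3  {2,3,4,6} 24  {2,3,5,6} 12  {2,4,5,6} 12  {3,4,5,6} 12
  5 to go: {0,1,3,5,6} 3  {1,2,3,5,6} 15  {1,3,4,5,6} 15  {2,3,4,5,6} 60
  if 0:q drops first: 90 orders
  if 2:t drops first: 18 orders
  if 4:r drops first: 18 orders
heap linearizations: 126

126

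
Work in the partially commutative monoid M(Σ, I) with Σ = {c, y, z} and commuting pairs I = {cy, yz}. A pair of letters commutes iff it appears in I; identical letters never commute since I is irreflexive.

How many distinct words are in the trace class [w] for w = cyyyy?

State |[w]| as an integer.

#0=c has no predecessor
#1=y has no predecessor
#2=y depends on [1:y]
#3=y depends on [2:y]
#4=y depends on [3:y]
sources: [0:c, 1:y]
N(rest) = Σ N(rest − s) over sources s of rest; N(one piece) = 1:
  size 1 → [0]=1  [4]=1
  size 2 → [0,4]=2  [3,4]=1
  size 3 → [0,3,4]=3  [2,3,4]=1
  first=0(c) contributes 1
  first=1(y) contributes 4
|[w]| = 5

5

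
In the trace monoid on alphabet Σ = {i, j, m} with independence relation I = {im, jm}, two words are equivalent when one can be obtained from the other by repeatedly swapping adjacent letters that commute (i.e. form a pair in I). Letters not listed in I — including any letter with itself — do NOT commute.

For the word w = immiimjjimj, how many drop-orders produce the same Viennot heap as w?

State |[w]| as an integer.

0(i) covers ∅
1(m) covers ∅
2(m) covers 1:m
3(i) covers 0:i
4(i) covers 3:i
5(m) covers 2:m
6(j) covers 4:i
7(j) covers 6:j
8(i) covers 7:j
9(m) covers 5:m
10(j) covers 8:i
floor of heap: 0:i, 1:m
completions by unplaced set U, small U first (add the entries for U minus each lowest piece of U):
  |U|=1: {9}:1  {10}:1
  |U|=2: {5,9}:1  {8,10}:1  {9,10}:2
  |U|=3: {2,5,9}:1  {5,9,10}:3  {7,8,10}:1  {8,9,10}:3
  |U|=4: {1,2,5,9}:1  {2,5,9,10}:4  {5,8,9,10}:6  {6,7,8,10}:1  {7,8,9,10}:4
  |U|=5: {1,2,5,9,10}:5  {2,5,8,9,10}:10  {4,6,7,8,10}:1  {5,7,8,9,10}:10  {6,7,8,9,10}:5
  |U|=6: {1,2,5,8,9,10}:15  {2,5,7,8,9,10}:20  {3,4,6,7,8,10}:1  {4,6,7,8,9,10}:6  {5,6,7,8,9,10}:15
  |U|=7: {0,3,4,6,7,8,10}:1  {1,2,5,7,8,9,10}:35  {2,5,6,7,8,9,10}:35  {3,4,6,7,8,9,10}:7  {4,5,6,7,8,9,10}:21
  |U|=8: {0,3,4,6,7,8,9,10}:8  {1,2,5,6,7,8,9,10}:70  {2,4,5,6,7,8,9,10}:56  {3,4,5,6,7,8,9,10}:28
  |U|=9: {0,3,4,5,6,7,8,9,10}:36  {1,2,4,5,6,7,8,9,10}:126  {2,3,4,5,6,7,8,9,10}:84
  start at 0(i): 210
  start at 1(m): 120
sum over floor = 330

330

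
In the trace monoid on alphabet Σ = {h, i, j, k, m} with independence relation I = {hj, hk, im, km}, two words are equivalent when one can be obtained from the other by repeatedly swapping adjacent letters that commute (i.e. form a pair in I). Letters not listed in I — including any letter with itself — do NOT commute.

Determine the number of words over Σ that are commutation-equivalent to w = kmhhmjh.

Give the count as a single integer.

11

piece 0:k — minimal
piece 1:m — minimal
piece 2:h rests on {1:m}
piece 3:h rests on {2:h}
piece 4:m rests on {3:h}
piece 5:j rests on {0:k, 4:m}
piece 6:h rests on {4:m}
minimal pieces: {0:k, 1:m}
ways to finish when only these pieces remain (= sum over removing one remaining piece with nothing left below it):
  1 left: {5}→1  {6}→1
  2 left: {0,5}→1  {5,6}→2
  3 left: {0,5,6}→3  {4,5,6}→2
  4 left: {0,4,5,6}→5  {3,4,5,6}→2
  5 left: {0,3,4,5,6}→7  {2,3,4,5,6}→2
  placing 0:k first → 2 extensions
  placing 1:m first → 9 extensions
total linear extensions = 11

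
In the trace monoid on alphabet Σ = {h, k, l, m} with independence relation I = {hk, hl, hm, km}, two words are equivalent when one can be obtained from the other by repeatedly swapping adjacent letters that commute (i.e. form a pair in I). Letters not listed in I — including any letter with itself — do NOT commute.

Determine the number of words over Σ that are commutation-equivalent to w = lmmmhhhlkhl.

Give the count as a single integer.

330

0(l) covers ∅
1(m) covers 0:l
2(m) covers 1:m
3(m) covers 2:m
4(h) covers ∅
5(h) covers 4:h
6(h) covers 5:h
7(l) covers 3:m
8(k) covers 7:l
9(h) covers 6:h
10(l) covers 8:k
floor of heap: 0:l, 4:h
completions by unplaced set U, small U first (add the entries for U minus each lowest piece of U):
  |U|=1: {9}:1  {10}:1
  |U|=2: {6,9}:1  {8,10}:1  {9,10}:2
  |U|=3: {5,6,9}:1  {6,9,10}:3  {7,8,10}:1  {8,9,10}:3
  |U|=4: {3,7,8,10}:1  {4,5,6,9}:1  {5,6,9,10}:4  {6,8,9,10}:6  {7,8,9,10}:4
  |U|=5: {2,3,7,8,10}:1  {3,7,8,9,10}:5  {4,5,6,9,10}:5  {5,6,8,9,10}:10  {6,7,8,9,10}:10
  |U|=6: {1,2,3,7,8,10}:1  {2,3,7,8,9,10}:6  {3,6,7,8,9,10}:15  {4,5,6,8,9,10}:15  {5,6,7,8,9,10}:20
  |U|=7: {0,1,2,3,7,8,10}:1  {1,2,3,7,8,9,10}:7  {2,3,6,7,8,9,10}:21  {3,5,6,7,8,9,10}:35  {4,5,6,7,8,9,10}:35
  |U|=8: {0,1,2,3,7,8,9,10}:8  {1,2,3,6,7,8,9,10}:28  {2,3,5,6,7,8,9,10}:56  {3,4,5,6,7,8,9,10}:70
  |U|=9: {0,1,2,3,6,7,8,9,10}:36  {1,2,3,5,6,7,8,9,10}:84  {2,3,4,5,6,7,8,9,10}:126
  start at 0(l): 210
  start at 4(h): 120
sum over floor = 330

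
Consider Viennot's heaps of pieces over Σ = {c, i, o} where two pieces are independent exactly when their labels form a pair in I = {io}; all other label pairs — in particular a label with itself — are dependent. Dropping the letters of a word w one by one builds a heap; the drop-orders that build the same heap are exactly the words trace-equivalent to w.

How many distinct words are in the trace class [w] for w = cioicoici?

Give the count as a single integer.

6

piece 0:c — minimal
piece 1:i rests on {0:c}
piece 2:o rests on {0:c}
piece 3:i rests on {1:i}
piece 4:c rests on {2:o, 3:i}
piece 5:o rests on {4:c}
piece 6:i rests on {4:c}
piece 7:c rests on {5:o, 6:i}
piece 8:i rests on {7:c}
minimal pieces: {0:c}
ways to finish when only these pieces remain (= sum over removing one remaining piece with nothing left below it):
  1 left: {8}→1
  2 left: {7,8}→1
  3 left: {5,7,8}→1  {6,7,8}→1
  4 left: {5,6,7,8}→2
  5 left: {4,5,6,7,8}→2
  6 left: {2,4,5,6,7,8}→2  {3,4,5,6,7,8}→2
  7 left: {1,3,4,5,6,7,8}→2  {2,3,4,5,6,7,8}→4
  placing 0:c first → 6 extensions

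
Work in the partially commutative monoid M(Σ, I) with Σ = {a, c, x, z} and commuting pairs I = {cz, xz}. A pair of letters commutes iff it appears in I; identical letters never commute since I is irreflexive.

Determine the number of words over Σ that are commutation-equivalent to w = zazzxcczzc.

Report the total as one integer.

#0=z has no predecessor
#1=a depends on [0:z]
#2=z depends on [1:a]
#3=z depends on [2:z]
#4=x depends on [1:a]
#5=c depends on [4:x]
#6=c depends on [5:c]
#7=z depends on [3:z]
#8=z depends on [7:z]
#9=c depends on [6:c]
sources: [0:z]
N(rest) = Σ N(rest − s) over sources s of rest; N(one piece) = 1:
  size 1 → [8]=1  [9]=1
  size 2 → [6,9]=1  [7,8]=1  [8,9]=2
  size 3 → [3,7,8]=1  [5,6,9]=1  [6,8,9]=3  [7,8,9]=3
  size 4 → [2,3,7,8]=1  [3,7,8,9]=4  [4,5,6,9]=1  [5,6,8,9]=4  [6,7,8,9]=6
  size 5 → [2,3,7,8,9]=5  [3,6,7,8,9]=10  [4,5,6,8,9]=5  [5,6,7,8,9]=10
  size 6 → [2,3,6,7,8,9]=15  [3,5,6,7,8,9]=20  [4,5,6,7,8,9]=15
  size 7 → [2,3,5,6,7,8,9]=35  [3,4,5,6,7,8,9]=35
  size 8 → [2,3,4,5,6,7,8,9]=70
  first=0(z) contributes 70

70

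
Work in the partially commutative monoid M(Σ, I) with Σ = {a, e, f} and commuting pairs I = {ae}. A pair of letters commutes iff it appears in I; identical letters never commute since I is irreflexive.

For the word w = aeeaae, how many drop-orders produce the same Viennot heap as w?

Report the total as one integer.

drop 0:a onto floor
drop 1:e onto floor
drop 2:e onto {1:e}
drop 3:a onto {0:a}
drop 4:a onto {3:a}
drop 5:e onto {2:e}
ground layer = {0:a, 1:e}
drop-orders for the pieces not yet dropped (sum over which currently-grounded one goes next):
  1 to go: {4} 1  {5} 1
  2 to go: {2,5} 1  {3,4} 1  {4,5} 2
  3 to go: {0,3,4} 1  {1,2,5} 1  {2,4,5} 3  {3,4,5} 3
  4 to go: {0,3,4,5} 4  {1,2,4,5} 4  {2,3,4,5} 6
  if 0:a drops first: 10 orders
  if 1:e drops first: 10 orders
heap linearizations: 20

20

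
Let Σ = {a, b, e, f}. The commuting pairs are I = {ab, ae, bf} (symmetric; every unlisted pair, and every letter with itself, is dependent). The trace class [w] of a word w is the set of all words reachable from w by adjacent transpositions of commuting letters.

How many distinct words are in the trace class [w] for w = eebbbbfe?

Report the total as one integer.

5

piece 0:e — minimal
piece 1:e rests on {0:e}
piece 2:b rests on {1:e}
piece 3:b rests on {2:b}
piece 4:b rests on {3:b}
piece 5:b rests on {4:b}
piece 6:f rests on {1:e}
piece 7:e rests on {5:b, 6:f}
minimal pieces: {0:e}
ways to finish when only these pieces remain (= sum over removing one remaining piece with nothing left below it):
  1 left: {7}→1
  2 left: {5,7}→1  {6,7}→1
  3 left: {4,5,7}→1  {5,6,7}→2
  4 left: {3,4,5,7}→1  {4,5,6,7}→3
  5 left: {2,3,4,5,7}→1  {3,4,5,6,7}→4
  6 left: {2,3,4,5,6,7}→5
  placing 0:e first → 5 extensions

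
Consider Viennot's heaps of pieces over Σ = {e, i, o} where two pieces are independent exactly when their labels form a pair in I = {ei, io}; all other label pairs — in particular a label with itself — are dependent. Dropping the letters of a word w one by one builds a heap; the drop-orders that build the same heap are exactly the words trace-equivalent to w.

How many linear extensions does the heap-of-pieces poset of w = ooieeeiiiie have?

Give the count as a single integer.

piece 0:o — minimal
piece 1:o rests on {0:o}
piece 2:i — minimal
piece 3:e rests on {1:o}
piece 4:e rests on {3:e}
piece 5:e rests on {4:e}
piece 6:i rests on {2:i}
piece 7:i rests on {6:i}
piece 8:i rests on {7:i}
piece 9:i rests on {8:i}
piece 10:e rests on {5:e}
minimal pieces: {0:o, 2:i}
ways to finish when only these pieces remain (= sum over removing one remaining piece with nothing left below it):
  1 left: {9}→1  {10}→1
  2 left: {5,10}→1  {8,9}→1  {9,10}→2
  3 left: {4,5,10}→1  {5,9,10}→3  {7,8,9}→1  {8,9,10}→3
  4 left: {3,4,5,10}→1  {4,5,9,10}→4  {5,8,9,10}→6  {6,7,8,9}→1  {7,8,9,10}→4
  5 left: {1,3,4,5,10}→1  {2,6,7,8,9}→1  {3,4,5,9,10}→5  {4,5,8,9,10}→10  {5,7,8,9,10}→10  {6,7,8,9,10}→5
  6 left: {0,1,3,4,5,10}→1  {1,3,4,5,9,10}→6  {2,6,7,8,9,10}→6  {3,4,5,8,9,10}→15  {4,5,7,8,9,10}→20  {5,6,7,8,9,10}→15
  7 left: {0,1,3,4,5,9,10}→7  {1,3,4,5,8,9,10}→21  {2,5,6,7,8,9,10}→21  {3,4,5,7,8,9,10}→35  {4,5,6,7,8,9,10}→35
  8 left: {0,1,3,4,5,8,9,10}→28  {1,3,4,5,7,8,9,10}→56  {2,4,5,6,7,8,9,10}→56  {3,4,5,6,7,8,9,10}→70
  9 left: {0,1,3,4,5,7,8,9,10}→84  {1,3,4,5,6,7,8,9,10}→126  {2,3,4,5,6,7,8,9,10}→126
  placing 0:o first → 252 extensions
  placing 2:i first → 210 extensions
total linear extensions = 462

462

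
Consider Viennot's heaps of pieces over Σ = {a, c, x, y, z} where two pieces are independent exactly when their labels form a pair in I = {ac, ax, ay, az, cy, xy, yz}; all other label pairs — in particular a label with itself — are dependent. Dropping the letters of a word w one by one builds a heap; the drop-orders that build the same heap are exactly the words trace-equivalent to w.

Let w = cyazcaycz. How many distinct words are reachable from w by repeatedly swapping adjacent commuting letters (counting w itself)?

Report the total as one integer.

#0=c has no predecessor
#1=y has no predecessor
#2=a has no predecessor
#3=z depends on [0:c]
#4=c depends on [3:z]
#5=a depends on [2:a]
#6=y depends on [1:y]
#7=c depends on [4:c]
#8=z depends on [7:c]
sources: [0:c, 1:y, 2:a]
N(rest) = Σ N(rest − s) over sources s of rest; N(one piece) = 1:
  size 1 → [5]=1  [6]=1  [8]=1
  size 2 → [1,6]=1  [2,5]=1  [5,6]=2  [5,8]=2  [6,8]=2  [7,8]=1
  size 3 → [1,5,6]=3  [1,6,8]=3  [2,5,6]=3  [2,5,8]=3  [4,7,8]=1  [5,6,8]=6  [5,7,8]=3  [6,7,8]=3
  size 4 → [1,2,5,6]=6  [1,5,6,8]=12  [1,6,7,8]=6  [2,5,6,8]=12  [2,5,7,8]=6  [3,4,7,8]=1  [4,5,7,8]=4  [4,6,7,8]=4  [5,6,7,8]=12
  size 5 → [0,3,4,7,8]=1  [1,2,5,6,8]=30  [1,4,6,7,8]=10  [1,5,6,7,8]=30  [2,4,5,7,8]=10  [2,5,6,7,8]=30  [3,4,5,7,8]=5  [3,4,6,7,8]=5  [4,5,6,7,8]=20
  size 6 → [0,3,4,5,7,8]=6  [0,3,4,6,7,8]=6  [1,2,5,6,7,8]=90  [1,3,4,6,7,8]=15  [1,4,5,6,7,8]=60  [2,3,4,5,7,8]=15  [2,4,5,6,7,8]=60  [3,4,5,6,7,8]=30
  size 7 → [0,1,3,4,6,7,8]=21  [0,2,3,4,5,7,8]=21  [0,3,4,5,6,7,8]=42  [1,2,4,5,6,7,8]=210  [1,3,4,5,6,7,8]=105  [2,3,4,5,6,7,8]=105
  first=0(c) contributes 420
  first=1(y) contributes 168
  first=2(a) contributes 168
|[w]| = 756

756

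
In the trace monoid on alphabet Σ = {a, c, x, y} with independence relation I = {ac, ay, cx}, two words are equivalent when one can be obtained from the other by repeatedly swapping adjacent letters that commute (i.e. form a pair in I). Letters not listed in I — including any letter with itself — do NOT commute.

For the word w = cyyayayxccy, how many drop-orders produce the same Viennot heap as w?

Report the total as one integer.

85

drop 0:c onto floor
drop 1:y onto {0:c}
drop 2:y onto {1:y}
drop 3:a onto floor
drop 4:y onto {2:y}
drop 5:a onto {3:a}
drop 6:y onto {4:y}
drop 7:x onto {5:a, 6:y}
drop 8:c onto {6:y}
drop 9:c onto {8:c}
drop 10:y onto {7:x, 9:c}
ground layer = {0:c, 3:a}
drop-orders for the pieces not yet dropped (sum over which currently-grounded one goes next):
  1 to go: {10} 1
  2 to go: {7,10} 1  {9,10} 1
  3 to go: {5,7,10} 1  {7,9,10} 2  {8,9,10} 1
  4 to go: {3,5,7,10} 1  {5,7,9,10} 3  {7,8,9,10} 3
  5 to go: {3,5,7,9,10} 4  {5,7,8,9,10} 6  {6,7,8,9,10} 3
  6 to go: {3,5,7,8,9,10} 10  {4,6,7,8,9,10} 3  {5,6,7,8,9,10} 9
  7 to go: {2,4,6,7,8,9,10} 3  {3,5,6,7,8,9,10} 19  {4,5,6,7,8,9,10} 12
  8 to go: {1,2,4,6,7,8,9,10} 3  {2,4,5,6,7,8,9,10} 15  {3,4,5,6,7,8,9,10} 31
  9 to go: {0,1,2,4,6,7,8,9,10} 3  {1,2,4,5,6,7,8,9,10} 18  {2,3,4,5,6,7,8,9,10} 46
  if 0:c drops first: 64 orders
  if 3:a drops first: 21 orders
heap linearizations: 85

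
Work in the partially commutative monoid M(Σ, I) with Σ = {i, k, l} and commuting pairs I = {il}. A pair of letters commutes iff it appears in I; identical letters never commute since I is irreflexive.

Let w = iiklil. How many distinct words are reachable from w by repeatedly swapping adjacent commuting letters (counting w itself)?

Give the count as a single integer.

0(i) covers ∅
1(i) covers 0:i
2(k) covers 1:i
3(l) covers 2:k
4(i) covers 2:k
5(l) covers 3:l
floor of heap: 0:i
completions by unplaced set U, small U first (add the entries for U minus each lowest piece of U):
  |U|=1: {4}:1  {5}:1
  |U|=2: {3,5}:1  {4,5}:2
  |U|=3: {3,4,5}:3
  |U|=4: {2,3,4,5}:3
  start at 0(i): 3

3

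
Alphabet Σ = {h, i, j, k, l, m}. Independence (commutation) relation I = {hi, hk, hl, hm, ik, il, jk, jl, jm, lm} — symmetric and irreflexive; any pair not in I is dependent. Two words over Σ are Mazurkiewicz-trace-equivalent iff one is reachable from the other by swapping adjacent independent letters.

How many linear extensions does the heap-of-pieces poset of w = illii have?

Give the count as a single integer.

0(i) covers ∅
1(l) covers ∅
2(l) covers 1:l
3(i) covers 0:i
4(i) covers 3:i
floor of heap: 0:i, 1:l
completions by unplaced set U, small U first (add the entries for U minus each lowest piece of U):
  |U|=1: {2}:1  {4}:1
  |U|=2: {1,2}:1  {2,4}:2  {3,4}:1
  |U|=3: {0,3,4}:1  {1,2,4}:3  {2,3,4}:3
  start at 0(i): 6
  start at 1(l): 4
sum over floor = 10

10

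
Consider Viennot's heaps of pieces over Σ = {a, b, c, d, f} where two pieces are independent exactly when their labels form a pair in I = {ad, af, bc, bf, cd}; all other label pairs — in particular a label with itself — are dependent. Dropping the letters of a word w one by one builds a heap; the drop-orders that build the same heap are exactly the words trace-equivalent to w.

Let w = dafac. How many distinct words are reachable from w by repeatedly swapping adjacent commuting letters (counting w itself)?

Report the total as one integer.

piece 0:d — minimal
piece 1:a — minimal
piece 2:f rests on {0:d}
piece 3:a rests on {1:a}
piece 4:c rests on {2:f, 3:a}
minimal pieces: {0:d, 1:a}
ways to finish when only these pieces remain (= sum over removing one remaining piece with nothing left below it):
  1 left: {4}→1
  2 left: {2,4}→1  {3,4}→1
  3 left: {0,2,4}→1  {1,3,4}→1  {2,3,4}→2
  placing 0:d first → 3 extensions
  placing 1:a first → 3 extensions
total linear extensions = 6

6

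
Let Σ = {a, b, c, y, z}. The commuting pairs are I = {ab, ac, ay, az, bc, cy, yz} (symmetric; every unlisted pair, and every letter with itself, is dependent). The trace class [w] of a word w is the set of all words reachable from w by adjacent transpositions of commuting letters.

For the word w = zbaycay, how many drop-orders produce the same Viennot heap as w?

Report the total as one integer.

piece 0:z — minimal
piece 1:b rests on {0:z}
piece 2:a — minimal
piece 3:y rests on {1:b}
piece 4:c rests on {0:z}
piece 5:a rests on {2:a}
piece 6:y rests on {3:y}
minimal pieces: {0:z, 2:a}
ways to finish when only these pieces remain (= sum over removing one remaining piece with nothing left below it):
  1 left: {4}→1  {5}→1  {6}→1
  2 left: {2,5}→1  {3,6}→1  {4,5}→2  {4,6}→2  {5,6}→2
  3 left: {1,3,6}→1  {2,4,5}→3  {2,5,6}→3  {3,4,6}→3  {3,5,6}→3  {4,5,6}→6
  4 left: {1,3,4,6}→4  {1,3,5,6}→4  {2,3,5,6}→6  {2,4,5,6}→12  {3,4,5,6}→12
  5 left: {0,1,3,4,6}→4  {1,2,3,5,6}→10  {1,3,4,5,6}→20  {2,3,4,5,6}→30
  placing 0:z first → 60 extensions
  placing 2:a first → 24 extensions
total linear extensions = 84

84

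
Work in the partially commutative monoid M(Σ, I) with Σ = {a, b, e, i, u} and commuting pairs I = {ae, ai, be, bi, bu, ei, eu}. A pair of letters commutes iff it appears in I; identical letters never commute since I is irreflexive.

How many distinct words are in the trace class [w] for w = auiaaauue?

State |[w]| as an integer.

piece 0:a — minimal
piece 1:u rests on {0:a}
piece 2:i rests on {1:u}
piece 3:a rests on {1:u}
piece 4:a rests on {3:a}
piece 5:a rests on {4:a}
piece 6:u rests on {2:i, 5:a}
piece 7:u rests on {6:u}
piece 8:e — minimal
minimal pieces: {0:a, 8:e}
ways to finish when only these pieces remain (= sum over removing one remaining piece with nothing left below it):
  1 left: {7}→1  {8}→1
  2 left: {6,7}→1  {7,8}→2
  3 left: {2,6,7}→1  {5,6,7}→1  {6,7,8}→3
  4 left: {2,5,6,7}→2  {2,6,7,8}→4  {4,5,6,7}→1  {5,6,7,8}→4
  5 left: {2,4,5,6,7}→3  {2,5,6,7,8}→10  {3,4,5,6,7}→1  {4,5,6,7,8}→5
  6 left: {2,3,4,5,6,7}→4  {2,4,5,6,7,8}→18  {3,4,5,6,7,8}→6
  7 left: {1,2,3,4,5,6,7}→4  {2,3,4,5,6,7,8}→28
  placing 0:a first → 32 extensions
  placing 8:e first → 4 extensions
total linear extensions = 36

36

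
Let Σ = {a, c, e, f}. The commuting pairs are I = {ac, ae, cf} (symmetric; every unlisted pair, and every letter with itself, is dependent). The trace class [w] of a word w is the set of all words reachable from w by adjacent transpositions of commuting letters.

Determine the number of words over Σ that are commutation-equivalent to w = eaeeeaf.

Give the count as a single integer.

15

piece 0:e — minimal
piece 1:a — minimal
piece 2:e rests on {0:e}
piece 3:e rests on {2:e}
piece 4:e rests on {3:e}
piece 5:a rests on {1:a}
piece 6:f rests on {4:e, 5:a}
minimal pieces: {0:e, 1:a}
ways to finish when only these pieces remain (= sum over removing one remaining piece with nothing left below it):
  1 left: {6}→1
  2 left: {4,6}→1  {5,6}→1
  3 left: {1,5,6}→1  {3,4,6}→1  {4,5,6}→2
  4 left: {1,4,5,6}→3  {2,3,4,6}→1  {3,4,5,6}→3
  5 left: {0,2,3,4,6}→1  {1,3,4,5,6}→6  {2,3,4,5,6}→4
  placing 0:e first → 10 extensions
  placing 1:a first → 5 extensions
total linear extensions = 15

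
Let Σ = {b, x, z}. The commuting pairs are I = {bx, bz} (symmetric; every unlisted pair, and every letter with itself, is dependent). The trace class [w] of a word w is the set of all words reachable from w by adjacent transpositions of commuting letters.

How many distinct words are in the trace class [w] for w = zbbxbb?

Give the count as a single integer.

15

drop 0:z onto floor
drop 1:b onto floor
drop 2:b onto {1:b}
drop 3:x onto {0:z}
drop 4:b onto {2:b}
drop 5:b onto {4:b}
ground layer = {0:z, 1:b}
drop-orders for the pieces not yet dropped (sum over which currently-grounded one goes next):
  1 to go: {3} 1  {5} 1
  2 to go: {0,3} 1  {3,5} 2  {4,5} 1
  3 to go: {0,3,5} 3  {2,4,5} 1  {3,4,5} 3
  4 to go: {0,3,4,5} 6  {1,2,4,5} 1  {2,3,4,5} 4
  if 0:z drops first: 5 orders
  if 1:b drops first: 10 orders
heap linearizations: 15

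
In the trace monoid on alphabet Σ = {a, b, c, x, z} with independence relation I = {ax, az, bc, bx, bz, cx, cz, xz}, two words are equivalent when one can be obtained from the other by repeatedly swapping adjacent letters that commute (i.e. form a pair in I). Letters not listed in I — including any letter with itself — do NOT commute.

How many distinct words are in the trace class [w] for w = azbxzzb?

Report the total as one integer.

140

drop 0:a onto floor
drop 1:z onto floor
drop 2:b onto {0:a}
drop 3:x onto floor
drop 4:z onto {1:z}
drop 5:z onto {4:z}
drop 6:b onto {2:b}
ground layer = {0:a, 1:z, 3:x}
drop-orders for the pieces not yet dropped (sum over which currently-grounded one goes next):
  1 to go: {3} 1  {5} 1  {6} 1
  2 to go: {2,6} 1  {3,5} 2  {3,6} 2  {4,5} 1  {5,6} 2
  3 to go: {0,2,6} 1  {1,4,5} 1  {2,3,6} 3  {2,5,6} 3  {3,4,5} 3  {3,5,6} 6  {4,5,6} 3
  4 to go: {0,2,3,6} 4  {0,2,5,6} 4  {1,3,4,5} 4  {1,4,5,6} 4  {2,3,5,6} 12  {2,4,5,6} 6  {3,4,5,6} 12
  5 to go: {0,2,3,5,6} 20  {0,2,4,5,6} 10  {1,2,4,5,6} 10  {1,3,4,5,6} 20  {2,3,4,5,6} 30
  if 0:a drops first: 60 orders
  if 1:z drops first: 60 orders
  if 3:x drops first: 20 orders
heap linearizations: 140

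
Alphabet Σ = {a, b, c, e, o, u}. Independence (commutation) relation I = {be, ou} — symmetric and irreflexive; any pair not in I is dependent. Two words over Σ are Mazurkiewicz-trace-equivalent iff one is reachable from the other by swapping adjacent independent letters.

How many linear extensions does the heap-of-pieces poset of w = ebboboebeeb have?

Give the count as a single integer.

30

drop 0:e onto floor
drop 1:b onto floor
drop 2:b onto {1:b}
drop 3:o onto {0:e, 2:b}
drop 4:b onto {3:o}
drop 5:o onto {4:b}
drop 6:e onto {5:o}
drop 7:b onto {5:o}
drop 8:e onto {6:e}
drop 9:e onto {8:e}
drop 10:b onto {7:b}
ground layer = {0:e, 1:b}
drop-orders for the pieces not yet dropped (sum over which currently-grounded one goes next):
  1 to go: {9} 1  {10} 1
  2 to go: {7,10} 1  {8,9} 1  {9,10} 2
  3 to go: {6,8,9} 1  {7,9,10} 3  {8,9,10} 3
  4 to go: {6,8,9,10} 4  {7,8,9,10} 6
  5 to go: {6,7,8,9,10} 10
  6 to go: {5,6,7,8,9,10} 10
  7 to go: {4,5,6,7,8,9,10} 10
  8 to go: {3,4,5,6,7,8,9,10} 10
  9 to go: {0,3,4,5,6,7,8,9,10} 10  {2,3,4,5,6,7,8,9,10} 10
  if 0:e drops first: 10 orders
  if 1:b drops first: 20 orders
heap linearizations: 30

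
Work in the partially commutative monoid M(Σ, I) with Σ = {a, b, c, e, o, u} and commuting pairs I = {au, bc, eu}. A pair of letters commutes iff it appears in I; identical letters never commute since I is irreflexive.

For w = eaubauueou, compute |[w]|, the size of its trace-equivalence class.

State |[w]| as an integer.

18

piece 0:e — minimal
piece 1:a rests on {0:e}
piece 2:u — minimal
piece 3:b rests on {1:a, 2:u}
piece 4:a rests on {3:b}
piece 5:u rests on {3:b}
piece 6:u rests on {5:u}
piece 7:e rests on {4:a}
piece 8:o rests on {6:u, 7:e}
piece 9:u rests on {8:o}
minimal pieces: {0:e, 2:u}
ways to finish when only these pieces remain (= sum over removing one remaining piece with nothing left below it):
  1 left: {9}→1
  2 left: {8,9}→1
  3 left: {6,8,9}→1  {7,8,9}→1
  4 left: {4,7,8,9}→1  {5,6,8,9}→1  {6,7,8,9}→2
  5 left: {4,6,7,8,9}→3  {5,6,7,8,9}→3
  6 left: {4,5,6,7,8,9}→6
  7 left: {3,4,5,6,7,8,9}→6
  8 left: {1,3,4,5,6,7,8,9}→6  {2,3,4,5,6,7,8,9}→6
  placing 0:e first → 12 extensions
  placing 2:u first → 6 extensions
total linear extensions = 18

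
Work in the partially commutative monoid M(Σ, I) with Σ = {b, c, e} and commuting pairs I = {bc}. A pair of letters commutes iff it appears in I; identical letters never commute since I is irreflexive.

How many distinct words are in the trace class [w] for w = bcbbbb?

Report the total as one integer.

0(b) covers ∅
1(c) covers ∅
2(b) covers 0:b
3(b) covers 2:b
4(b) covers 3:b
5(b) covers 4:b
floor of heap: 0:b, 1:c
completions by unplaced set U, small U first (add the entries for U minus each lowest piece of U):
  |U|=1: {1}:1  {5}:1
  |U|=2: {1,5}:2  {4,5}:1
  |U|=3: {1,4,5}:3  {3,4,5}:1
  |U|=4: {1,3,4,5}:4  {2,3,4,5}:1
  start at 0(b): 5
  start at 1(c): 1
sum over floor = 6

6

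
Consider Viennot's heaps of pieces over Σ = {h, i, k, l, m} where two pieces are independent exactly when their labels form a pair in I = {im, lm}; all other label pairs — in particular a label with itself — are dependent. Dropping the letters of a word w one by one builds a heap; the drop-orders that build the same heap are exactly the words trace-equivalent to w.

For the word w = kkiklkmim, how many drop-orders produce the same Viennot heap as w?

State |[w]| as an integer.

3

drop 0:k onto floor
drop 1:k onto {0:k}
drop 2:i onto {1:k}
drop 3:k onto {2:i}
drop 4:l onto {3:k}
drop 5:k onto {4:l}
drop 6:m onto {5:k}
drop 7:i onto {5:k}
drop 8:m onto {6:m}
ground layer = {0:k}
drop-orders for the pieces not yet dropped (sum over which currently-grounded one goes next):
  1 to go: {7} 1  {8} 1
  2 to go: {6,8} 1  {7,8} 2
  3 to go: {6,7,8} 3
  4 to go: {5,6,7,8} 3
  5 to go: {4,5,6,7,8} 3
  6 to go: {3,4,5,6,7,8} 3
  7 to go: {2,3,4,5,6,7,8} 3
  if 0:k drops first: 3 orders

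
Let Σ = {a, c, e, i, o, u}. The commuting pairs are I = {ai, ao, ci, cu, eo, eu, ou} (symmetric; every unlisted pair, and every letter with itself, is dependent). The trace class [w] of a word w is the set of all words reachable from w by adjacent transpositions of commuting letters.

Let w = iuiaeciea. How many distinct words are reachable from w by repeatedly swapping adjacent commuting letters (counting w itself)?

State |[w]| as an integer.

4

0(i) covers ∅
1(u) covers 0:i
2(i) covers 1:u
3(a) covers 1:u
4(e) covers 2:i, 3:a
5(c) covers 4:e
6(i) covers 4:e
7(e) covers 5:c, 6:i
8(a) covers 7:e
floor of heap: 0:i
completions by unplaced set U, small U first (add the entries for U minus each lowest piece of U):
  |U|=1: {8}:1
  |U|=2: {7,8}:1
  |U|=3: {5,7,8}:1  {6,7,8}:1
  |U|=4: {5,6,7,8}:2
  |U|=5: {4,5,6,7,8}:2
  |U|=6: {2,4,5,6,7,8}:2  {3,4,5,6,7,8}:2
  |U|=7: {2,3,4,5,6,7,8}:4
  start at 0(i): 4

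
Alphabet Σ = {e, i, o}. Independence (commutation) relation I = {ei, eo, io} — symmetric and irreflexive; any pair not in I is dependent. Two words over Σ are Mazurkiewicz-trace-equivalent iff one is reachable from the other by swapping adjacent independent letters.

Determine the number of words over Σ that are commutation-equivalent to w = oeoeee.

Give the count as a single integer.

15

0(o) covers ∅
1(e) covers ∅
2(o) covers 0:o
3(e) covers 1:e
4(e) covers 3:e
5(e) covers 4:e
floor of heap: 0:o, 1:e
completions by unplaced set U, small U first (add the entries for U minus each lowest piece of U):
  |U|=1: {2}:1  {5}:1
  |U|=2: {0,2}:1  {2,5}:2  {4,5}:1
  |U|=3: {0,2,5}:3  {2,4,5}:3  {3,4,5}:1
  |U|=4: {0,2,4,5}:6  {1,3,4,5}:1  {2,3,4,5}:4
  start at 0(o): 5
  start at 1(e): 10
sum over floor = 15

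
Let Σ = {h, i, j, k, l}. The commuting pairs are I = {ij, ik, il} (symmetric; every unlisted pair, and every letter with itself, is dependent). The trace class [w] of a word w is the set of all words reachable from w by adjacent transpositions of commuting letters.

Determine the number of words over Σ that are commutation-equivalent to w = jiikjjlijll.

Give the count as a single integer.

165

piece 0:j — minimal
piece 1:i — minimal
piece 2:i rests on {1:i}
piece 3:k rests on {0:j}
piece 4:j rests on {3:k}
piece 5:j rests on {4:j}
piece 6:l rests on {5:j}
piece 7:i rests on {2:i}
piece 8:j rests on {6:l}
piece 9:l rests on {8:j}
piece 10:l rests on {9:l}
minimal pieces: {0:j, 1:i}
ways to finish when only these pieces remain (= sum over removing one remaining piece with nothing left below it):
  1 left: {7}→1  {10}→1
  2 left: {2,7}→1  {7,10}→2  {9,10}→1
  3 left: {1,2,7}→1  {2,7,10}→3  {7,9,10}→3  {8,9,10}→1
  4 left: {1,2,7,10}→4  {2,7,9,10}→6  {6,8,9,10}→1  {7,8,9,10}→4
  5 left: {1,2,7,9,10}→10  {2,7,8,9,10}→10  {5,6,8,9,10}→1  {6,7,8,9,10}→5
  6 left: {1,2,7,8,9,10}→20  {2,6,7,8,9,10}→15  {4,5,6,8,9,10}→1  {5,6,7,8,9,10}→6
  7 left: {1,2,6,7,8,9,10}→35  {2,5,6,7,8,9,10}→21  {3,4,5,6,8,9,10}→1  {4,5,6,7,8,9,10}→7
  8 left: {0,3,4,5,6,8,9,10}→1  {1,2,5,6,7,8,9,10}→56  {2,4,5,6,7,8,9,10}→28  {3,4,5,6,7,8,9,10}→8
  9 left: {0,3,4,5,6,7,8,9,10}→9  {1,2,4,5,6,7,8,9,10}→84  {2,3,4,5,6,7,8,9,10}→36
  placing 0:j first → 120 extensions
  placing 1:i first → 45 extensions
total linear extensions = 165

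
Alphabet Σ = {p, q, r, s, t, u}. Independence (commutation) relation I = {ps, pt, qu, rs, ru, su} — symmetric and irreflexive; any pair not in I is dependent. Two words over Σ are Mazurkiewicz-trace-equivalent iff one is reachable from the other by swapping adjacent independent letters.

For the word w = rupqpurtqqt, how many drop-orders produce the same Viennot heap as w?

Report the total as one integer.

4

#0=r has no predecessor
#1=u has no predecessor
#2=p depends on [0:r, 1:u]
#3=q depends on [2:p]
#4=p depends on [3:q]
#5=u depends on [4:p]
#6=r depends on [4:p]
#7=t depends on [5:u, 6:r]
#8=q depends on [7:t]
#9=q depends on [8:q]
#10=t depends on [9:q]
sources: [0:r, 1:u]
N(rest) = Σ N(rest − s) over sources s of rest; N(one piece) = 1:
  size 1 → [10]=1
  size 2 → [9,10]=1
  size 3 → [8,9,10]=1
  size 4 → [7,8,9,10]=1
  size 5 → [5,7,8,9,10]=1  [6,7,8,9,10]=1
  size 6 → [5,6,7,8,9,10]=2
  size 7 → [4,5,6,7,8,9,10]=2
  size 8 → [3,4,5,6,7,8,9,10]=2
  size 9 → [2,3,4,5,6,7,8,9,10]=2
  first=0(r) contributes 2
  first=1(u) contributes 2
|[w]| = 4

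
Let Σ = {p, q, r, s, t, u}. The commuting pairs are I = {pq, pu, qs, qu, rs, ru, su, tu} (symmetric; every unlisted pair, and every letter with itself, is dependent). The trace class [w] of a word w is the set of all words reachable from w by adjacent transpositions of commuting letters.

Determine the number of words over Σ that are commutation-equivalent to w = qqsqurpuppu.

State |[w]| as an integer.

#0=q has no predecessor
#1=q depends on [0:q]
#2=s has no predecessor
#3=q depends on [1:q]
#4=u has no predecessor
#5=r depends on [3:q]
#6=p depends on [2:s, 5:r]
#7=u depends on [4:u]
#8=p depends on [6:p]
#9=p depends on [8:p]
#10=u depends on [7:u]
sources: [0:q, 2:s, 4:u]
N(rest) = Σ N(rest − s) over sources s of rest; N(one piece) = 1:
  size 1 → [9]=1  [10]=1
  size 2 → [7,10]=1  [8,9]=1  [9,10]=2
  size 3 → [4,7,10]=1  [6,8,9]=1  [7,9,10]=3  [8,9,10]=3
  size 4 → [2,6,8,9]=1  [4,7,9,10]=4  [5,6,8,9]=1  [6,8,9,10]=4  [7,8,9,10]=6
  size 5 → [2,5,6,8,9]=2  [2,6,8,9,10]=5  [3,5,6,8,9]=1  [4,7,8,9,10]=10  [5,6,8,9,10]=5  [6,7,8,9,10]=10
  size 6 → [1,3,5,6,8,9]=1  [2,3,5,6,8,9]=3  [2,5,6,8,9,10]=12  [2,6,7,8,9,10]=15  [3,5,6,8,9,10]=6  [4,6,7,8,9,10]=20  [5,6,7,8,9,10]=15
  size 7 → [0,1,3,5,6,8,9]=1  [1,2,3,5,6,8,9]=4  [1,3,5,6,8,9,10]=7  [2,3,5,6,8,9,10]=21  [2,4,6,7,8,9,10]=35  [2,5,6,7,8,9,10]=42  [3,5,6,7,8,9,10]=21  [4,5,6,7,8,9,10]=35
  size 8 → [0,1,2,3,5,6,8,9]=5  [0,1,3,5,6,8,9,10]=8  [1,2,3,5,6,8,9,10]=32  [1,3,5,6,7,8,9,10]=28  [2,3,5,6,7,8,9,10]=84  [2,4,5,6,7,8,9,10]=112  [3,4,5,6,7,8,9,10]=56
  size 9 → [0,1,2,3,5,6,8,9,10]=45  [0,1,3,5,6,7,8,9,10]=36  [1,2,3,5,6,7,8,9,10]=144  [1,3,4,5,6,7,8,9,10]=84  [2,3,4,5,6,7,8,9,10]=252
  first=0(q) contributes 480
  first=2(s) contributes 120
  first=4(u) contributes 225
|[w]| = 825

825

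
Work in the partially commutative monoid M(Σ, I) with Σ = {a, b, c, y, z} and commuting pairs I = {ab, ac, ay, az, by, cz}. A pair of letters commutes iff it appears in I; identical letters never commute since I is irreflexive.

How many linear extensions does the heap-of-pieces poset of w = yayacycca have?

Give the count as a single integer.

#0=y has no predecessor
#1=a has no predecessor
#2=y depends on [0:y]
#3=a depends on [1:a]
#4=c depends on [2:y]
#5=y depends on [4:c]
#6=c depends on [5:y]
#7=c depends on [6:c]
#8=a depends on [3:a]
sources: [0:y, 1:a]
N(rest) = Σ N(rest − s) over sources s of rest; N(one piece) = 1:
  size 1 → [7]=1  [8]=1
  size 2 → [3,8]=1  [6,7]=1  [7,8]=2
  size 3 → [1,3,8]=1  [3,7,8]=3  [5,6,7]=1  [6,7,8]=3
  size 4 → [1,3,7,8]=4  [3,6,7,8]=6  [4,5,6,7]=1  [5,6,7,8]=4
  size 5 → [1,3,6,7,8]=10  [2,4,5,6,7]=1  [3,5,6,7,8]=10  [4,5,6,7,8]=5
  size 6 → [0,2,4,5,6,7]=1  [1,3,5,6,7,8]=20  [2,4,5,6,7,8]=6  [3,4,5,6,7,8]=15
  size 7 → [0,2,4,5,6,7,8]=7  [1,3,4,5,6,7,8]=35  [2,3,4,5,6,7,8]=21
  first=0(y) contributes 56
  first=1(a) contributes 28
|[w]| = 84

84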